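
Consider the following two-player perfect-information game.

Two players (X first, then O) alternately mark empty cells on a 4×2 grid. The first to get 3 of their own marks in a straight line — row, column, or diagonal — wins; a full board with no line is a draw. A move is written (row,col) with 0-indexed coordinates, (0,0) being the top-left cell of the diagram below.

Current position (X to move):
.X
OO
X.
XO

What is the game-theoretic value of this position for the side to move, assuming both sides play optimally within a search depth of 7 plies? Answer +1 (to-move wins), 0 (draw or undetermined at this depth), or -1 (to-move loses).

value(.X/OO/X./XO, X) = 0

[.X/OO/X./XO] X move#1: (0,0):-1/XX/OO/X./XO, (2,1):+0/.X/OO/XX/XO*
[.X/OO/XX/XO] O move#2: (0,0):+0/OX/OO/XX/XO*
[OX/OO/XX/XO] end (terminal +0, X#3); searched .X/OO/X./XO to 7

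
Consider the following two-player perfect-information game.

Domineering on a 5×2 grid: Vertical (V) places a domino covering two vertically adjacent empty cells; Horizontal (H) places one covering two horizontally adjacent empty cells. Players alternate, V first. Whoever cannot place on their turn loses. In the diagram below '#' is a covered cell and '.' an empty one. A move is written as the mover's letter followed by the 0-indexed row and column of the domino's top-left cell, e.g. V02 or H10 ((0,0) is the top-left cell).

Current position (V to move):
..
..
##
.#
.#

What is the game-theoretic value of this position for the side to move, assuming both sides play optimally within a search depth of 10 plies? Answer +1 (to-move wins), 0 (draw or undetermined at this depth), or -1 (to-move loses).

ply 1, V at ../../##/.#/.# | V00=+1→#./#./##/.#/.#*; V01=+1→.#/.#/##/.#/.#; V30=-1→../../##/##/##
ply 2: #./#./##/.#/.# is terminal -1 (H); from ../../##/.#/.# depth 10

value(../../##/.#/.#, V) = +1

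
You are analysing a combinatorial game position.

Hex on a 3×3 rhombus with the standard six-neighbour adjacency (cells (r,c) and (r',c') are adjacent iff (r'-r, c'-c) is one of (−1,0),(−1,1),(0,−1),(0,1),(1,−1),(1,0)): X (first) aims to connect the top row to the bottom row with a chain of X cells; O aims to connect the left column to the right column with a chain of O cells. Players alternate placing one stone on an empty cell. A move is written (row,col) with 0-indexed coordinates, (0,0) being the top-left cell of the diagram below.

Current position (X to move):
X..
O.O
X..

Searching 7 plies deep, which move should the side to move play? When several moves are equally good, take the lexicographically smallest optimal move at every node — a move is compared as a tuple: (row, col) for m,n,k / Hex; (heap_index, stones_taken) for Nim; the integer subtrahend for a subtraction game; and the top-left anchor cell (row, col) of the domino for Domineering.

[X../O.O/X..] X move#1: (0,1):-1/XX./O.O/X.., (0,2):-1/X.X/O.O/X.., (1,1):+1/X../OXO/X..*, (2,1):-1/X../O.O/XX., (2,2):-1/X../O.O/X.X
[X../OXO/X..] O move#2: (0,1):-1/XO./OXO/X..*, (0,2):-1/X.O/OXO/X.., (2,1):-1/X../OXO/XO., (2,2):-1/X../OXO/X.O
[XO./OXO/X..] X move#3: (0,2):+1/XOX/OXO/X..*, (2,1):-1/XO./OXO/XX., (2,2):-1/XO./OXO/X.X
[XOX/OXO/X..] end (terminal -1, O#4); searched X../O.O/X.. to 7

X's best at [X../O.O/X..]: (1,1)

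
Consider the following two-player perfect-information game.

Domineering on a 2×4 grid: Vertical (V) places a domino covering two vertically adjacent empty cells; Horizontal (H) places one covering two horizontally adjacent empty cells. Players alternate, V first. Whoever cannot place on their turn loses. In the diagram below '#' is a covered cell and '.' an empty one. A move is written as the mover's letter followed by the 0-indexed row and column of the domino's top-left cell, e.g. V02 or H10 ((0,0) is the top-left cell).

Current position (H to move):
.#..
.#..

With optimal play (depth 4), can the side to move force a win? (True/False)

ply 1, H at .#../.#.. | H02=+1→.###/.#..*; H12=+1→.#../.###
ply 2, V at .###/.#.. | V00=-1→####/##..*
ply 3, H at ####/##.. | H12=+1→####/####*
ply 4: ####/#### is terminal -1 (V); from .#../.#.. depth 4

H winning at [.#../.#..]: True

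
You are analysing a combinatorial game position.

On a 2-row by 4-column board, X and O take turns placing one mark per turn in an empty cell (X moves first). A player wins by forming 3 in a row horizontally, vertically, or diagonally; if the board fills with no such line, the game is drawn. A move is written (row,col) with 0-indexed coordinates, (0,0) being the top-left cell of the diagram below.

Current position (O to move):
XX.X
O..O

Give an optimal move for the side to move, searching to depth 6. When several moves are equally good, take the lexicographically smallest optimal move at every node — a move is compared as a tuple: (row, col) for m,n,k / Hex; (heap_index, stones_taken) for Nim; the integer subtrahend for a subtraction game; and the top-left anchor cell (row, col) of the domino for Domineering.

O's best at [XX.X/O..O]: (0,2)

ply 1, O at XX.X/O..O | (0,2)=+0→XXOX/O..O*; (1,1)=-1→XX.X/OO.O; (1,2)=-1→XX.X/O.OO
ply 2, X at XXOX/O..O | (1,1)=+0→XXOX/OX.O*; (1,2)=+0→XXOX/O.XO
ply 3, O at XXOX/OX.O | (1,2)=+0→XXOX/OXOO*
ply 4: XXOX/OXOO is terminal +0 (X); from XX.X/O..O depth 6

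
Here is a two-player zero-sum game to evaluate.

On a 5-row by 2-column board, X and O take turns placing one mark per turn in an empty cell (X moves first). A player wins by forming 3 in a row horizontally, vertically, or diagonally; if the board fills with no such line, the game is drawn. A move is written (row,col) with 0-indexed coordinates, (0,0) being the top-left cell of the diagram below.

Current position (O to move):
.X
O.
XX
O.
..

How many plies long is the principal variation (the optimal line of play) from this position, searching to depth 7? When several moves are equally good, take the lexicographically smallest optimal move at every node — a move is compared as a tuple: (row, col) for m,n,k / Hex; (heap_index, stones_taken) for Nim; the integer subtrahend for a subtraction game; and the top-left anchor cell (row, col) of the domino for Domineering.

PV length from [.X/O./XX/O./..]: 5 plies

p1 O@[.X/O./XX/O./..]: (0,0)[OX/O./XX/O./..]-1 (1,1)[.X/OO/XX/O./..]+0* (3,1)[.X/O./XX/OO/..]-1 (4,0)[.X/O./XX/O./O.]-1 (4,1)[.X/O./XX/O./.O]-1
p2 X@[.X/OO/XX/O./..]: (0,0)[XX/OO/XX/O./..]+0* (3,1)[.X/OO/XX/OX/..]+0 (4,0)[.X/OO/XX/O./X.]+0 (4,1)[.X/OO/XX/O./.X]+0
p3 O@[XX/OO/XX/O./..]: (3,1)[XX/OO/XX/OO/..]+0* (4,0)[XX/OO/XX/O./O.]+0 (4,1)[XX/OO/XX/O./.O]+0
p4 X@[XX/OO/XX/OO/..]: (4,0)[XX/OO/XX/OO/X.]+0* (4,1)[XX/OO/XX/OO/.X]+0
p5 O@[XX/OO/XX/OO/X.]: (4,1)[XX/OO/XX/OO/XO]+0*
p6 X@[XX/OO/XX/OO/XO] terminal +0; root [.X/O./XX/O./..] d7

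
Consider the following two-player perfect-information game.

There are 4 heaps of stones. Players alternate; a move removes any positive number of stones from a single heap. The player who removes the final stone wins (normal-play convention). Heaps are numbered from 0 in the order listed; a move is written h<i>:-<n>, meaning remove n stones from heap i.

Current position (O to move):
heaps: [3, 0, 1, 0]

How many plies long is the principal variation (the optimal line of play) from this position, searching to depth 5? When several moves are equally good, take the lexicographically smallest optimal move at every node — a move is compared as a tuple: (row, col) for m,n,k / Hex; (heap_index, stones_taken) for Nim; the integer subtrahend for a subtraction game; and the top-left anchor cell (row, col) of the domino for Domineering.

ply 1, O at (3,0,1,0) | h0:-1=-1→(2,0,1,0); h0:-2=+1→(1,0,1,0)*; h0:-3=-1→(0,0,1,0); h2:-1=-1→(3,0,0,0)
ply 2, X at (1,0,1,0) | h0:-1=-1→(0,0,1,0)*; h2:-1=-1→(1,0,0,0)
ply 3, O at (0,0,1,0) | h2:-1=+1→(0,0,0,0)*
ply 4: (0,0,0,0) is terminal -1 (X); from (3,0,1,0) depth 5

PV length from [(3,0,1,0)]: 3 plies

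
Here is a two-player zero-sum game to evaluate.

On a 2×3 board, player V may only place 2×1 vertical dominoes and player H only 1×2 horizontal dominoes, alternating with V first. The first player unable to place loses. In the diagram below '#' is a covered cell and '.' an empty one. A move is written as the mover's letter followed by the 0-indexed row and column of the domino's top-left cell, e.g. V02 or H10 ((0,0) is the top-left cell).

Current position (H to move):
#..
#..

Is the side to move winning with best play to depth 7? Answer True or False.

p1 H@[#../#..]: H01[###/#..]+1* H11[#../###]+1
p2 V@[###/#..] terminal -1; root [#../#..] d7

H winning at [#../#..]: True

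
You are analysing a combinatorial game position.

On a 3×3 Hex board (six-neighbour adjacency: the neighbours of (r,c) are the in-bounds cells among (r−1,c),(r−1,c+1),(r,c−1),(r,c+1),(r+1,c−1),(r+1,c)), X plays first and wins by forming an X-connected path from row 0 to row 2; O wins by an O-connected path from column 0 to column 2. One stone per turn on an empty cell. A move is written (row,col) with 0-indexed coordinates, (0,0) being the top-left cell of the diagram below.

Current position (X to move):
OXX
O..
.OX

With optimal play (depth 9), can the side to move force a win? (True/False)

[OXX/O../.OX] X move#1: (1,1):+1/OXX/OX./.OX*, (1,2):+1/OXX/O.X/.OX, (2,0):+1/OXX/O../XOX
[OXX/OX./.OX] O move#2: (1,2):-1/OXX/OXO/.OX*, (2,0):-1/OXX/OX./OOX
[OXX/OXO/.OX] X move#3: (2,0):+1/OXX/OXO/XOX*
[OXX/OXO/XOX] end (terminal -1, O#4); searched OXX/O../.OX to 9

X winning at [OXX/O../.OX]: True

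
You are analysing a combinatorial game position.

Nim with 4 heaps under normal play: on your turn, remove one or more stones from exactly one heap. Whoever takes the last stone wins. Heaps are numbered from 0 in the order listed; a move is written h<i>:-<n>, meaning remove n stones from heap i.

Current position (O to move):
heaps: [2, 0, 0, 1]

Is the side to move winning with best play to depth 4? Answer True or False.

O winning at [(2,0,0,1)]: True

p1 O@[(2,0,0,1)]: h0:-1[(1,0,0,1)]+1* h0:-2[(0,0,0,1)]-1 h3:-1[(2,0,0,0)]-1
p2 X@[(1,0,0,1)]: h0:-1[(0,0,0,1)]-1* h3:-1[(1,0,0,0)]-1
p3 O@[(0,0,0,1)]: h3:-1[(0,0,0,0)]+1*
p4 X@[(0,0,0,0)] terminal -1; root [(2,0,0,1)] d4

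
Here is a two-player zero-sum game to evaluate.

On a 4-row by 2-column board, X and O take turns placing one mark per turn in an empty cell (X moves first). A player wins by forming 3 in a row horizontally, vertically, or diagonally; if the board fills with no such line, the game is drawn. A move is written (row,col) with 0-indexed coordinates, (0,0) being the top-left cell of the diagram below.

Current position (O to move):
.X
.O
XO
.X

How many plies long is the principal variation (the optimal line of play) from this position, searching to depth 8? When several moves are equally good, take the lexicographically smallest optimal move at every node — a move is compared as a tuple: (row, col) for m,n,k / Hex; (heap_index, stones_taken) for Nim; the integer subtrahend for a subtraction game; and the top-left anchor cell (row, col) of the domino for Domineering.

PV length from [.X/.O/XO/.X]: 3 plies

p1 O@[.X/.O/XO/.X]: (0,0)[OX/.O/XO/.X]+0* (1,0)[.X/OO/XO/.X]+0 (3,0)[.X/.O/XO/OX]+0
p2 X@[OX/.O/XO/.X]: (1,0)[OX/XO/XO/.X]+0* (3,0)[OX/.O/XO/XX]+0
p3 O@[OX/XO/XO/.X]: (3,0)[OX/XO/XO/OX]+0*
p4 X@[OX/XO/XO/OX] terminal +0; root [.X/.O/XO/.X] d8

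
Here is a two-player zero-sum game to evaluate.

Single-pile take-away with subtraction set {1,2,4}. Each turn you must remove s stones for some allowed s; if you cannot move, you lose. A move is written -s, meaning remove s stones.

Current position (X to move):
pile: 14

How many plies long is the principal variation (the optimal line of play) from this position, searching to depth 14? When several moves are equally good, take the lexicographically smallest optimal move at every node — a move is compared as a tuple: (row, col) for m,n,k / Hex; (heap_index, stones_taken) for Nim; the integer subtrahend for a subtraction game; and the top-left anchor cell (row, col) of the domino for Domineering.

p1 X@[14]: -1[13]-1 -2[12]+1* -4[10]-1
p2 O@[12]: -1[11]-1* -2[10]-1 -4[8]-1
p3 X@[11]: -1[10]-1 -2[9]+1* -4[7]-1
p4 O@[9]: -1[8]-1* -2[7]-1 -4[5]-1
p5 X@[8]: -1[7]-1 -2[6]+1* -4[4]-1
p6 O@[6]: -1[5]-1* -2[4]-1 -4[2]-1
p7 X@[5]: -1[4]-1 -2[3]+1* -4[1]-1
p8 O@[3]: -1[2]-1* -2[1]-1
p9 X@[2]: -1[1]-1 -2[0]+1*
p10 O@[0] terminal -1; root [14] d14

PV length from [14]: 9 plies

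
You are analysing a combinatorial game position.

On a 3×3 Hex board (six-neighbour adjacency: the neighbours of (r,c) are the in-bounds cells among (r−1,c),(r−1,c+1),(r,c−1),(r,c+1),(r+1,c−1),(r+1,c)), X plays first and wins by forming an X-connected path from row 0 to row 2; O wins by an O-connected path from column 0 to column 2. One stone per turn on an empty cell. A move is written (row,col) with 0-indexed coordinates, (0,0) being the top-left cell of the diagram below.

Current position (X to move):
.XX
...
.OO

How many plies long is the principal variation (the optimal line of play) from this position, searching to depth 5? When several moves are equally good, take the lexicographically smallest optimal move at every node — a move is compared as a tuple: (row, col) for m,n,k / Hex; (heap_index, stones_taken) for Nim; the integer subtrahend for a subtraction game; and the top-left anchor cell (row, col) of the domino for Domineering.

PV length from [.XX/.../.OO]: 3 plies

[.XX/.../.OO] X move#1: (0,0):-1/XXX/.../.OO, (1,0):-1/.XX/X../.OO, (1,1):-1/.XX/.X./.OO, (1,2):-1/.XX/..X/.OO, (2,0):+1/.XX/.../XOO*
[.XX/.../XOO] O move#2: (0,0):-1/OXX/.../XOO*, (1,0):-1/.XX/O../XOO, (1,1):-1/.XX/.O./XOO, (1,2):-1/.XX/..O/XOO
[OXX/.../XOO] X move#3: (1,0):+1/OXX/X../XOO*, (1,1):+1/OXX/.X./XOO, (1,2):+1/OXX/..X/XOO
[OXX/X../XOO] end (terminal -1, O#4); searched .XX/.../.OO to 5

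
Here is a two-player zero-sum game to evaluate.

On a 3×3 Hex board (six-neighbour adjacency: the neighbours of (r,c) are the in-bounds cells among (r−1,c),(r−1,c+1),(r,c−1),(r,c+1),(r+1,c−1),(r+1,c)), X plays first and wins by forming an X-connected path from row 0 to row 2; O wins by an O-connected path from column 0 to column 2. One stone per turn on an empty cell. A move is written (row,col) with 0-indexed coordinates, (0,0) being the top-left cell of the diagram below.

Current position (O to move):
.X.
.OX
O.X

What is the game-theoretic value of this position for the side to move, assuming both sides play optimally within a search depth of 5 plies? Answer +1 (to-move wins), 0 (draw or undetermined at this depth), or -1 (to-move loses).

p1 O@[.X./.OX/O.X]: (0,0)[OX./.OX/O.X]-1 (0,2)[.XO/.OX/O.X]+1* (1,0)[.X./OOX/O.X]-1 (2,1)[.X./.OX/OOX]-1
p2 X@[.XO/.OX/O.X] terminal -1; root [.X./.OX/O.X] d5

value(.X./.OX/O.X, O) = +1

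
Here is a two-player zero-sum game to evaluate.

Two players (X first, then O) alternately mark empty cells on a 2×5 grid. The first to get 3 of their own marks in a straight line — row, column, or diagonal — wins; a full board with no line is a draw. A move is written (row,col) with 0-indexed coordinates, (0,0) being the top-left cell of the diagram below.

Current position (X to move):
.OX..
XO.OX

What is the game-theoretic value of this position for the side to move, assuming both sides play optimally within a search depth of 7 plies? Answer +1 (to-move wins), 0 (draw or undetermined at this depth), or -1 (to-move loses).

value(.OX../XO.OX, X) = 0

[.OX../XO.OX] X move#1: (0,0):-1/XOX../XO.OX, (0,3):-1/.OXX./XO.OX, (0,4):-1/.OX.X/XO.OX, (1,2):+0/.OX../XOXOX*
[.OX../XOXOX] O move#2: (0,0):+0/OOX../XOXOX*, (0,3):+0/.OXO./XOXOX, (0,4):+0/.OX.O/XOXOX
[OOX../XOXOX] X move#3: (0,3):+0/OOXX./XOXOX*, (0,4):+0/OOX.X/XOXOX
[OOXX./XOXOX] O move#4: (0,4):+0/OOXXO/XOXOX*
[OOXXO/XOXOX] end (terminal +0, X#5); searched .OX../XO.OX to 7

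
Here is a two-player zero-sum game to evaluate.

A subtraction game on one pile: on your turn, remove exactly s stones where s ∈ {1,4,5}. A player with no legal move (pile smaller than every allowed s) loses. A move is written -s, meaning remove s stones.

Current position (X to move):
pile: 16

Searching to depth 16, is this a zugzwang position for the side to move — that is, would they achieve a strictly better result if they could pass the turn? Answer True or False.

ply 1, X at 16 | -1=-1→15*; -4=-1→12; -5=-1→11
ply 2, O at 15 | -1=-1→14; -4=-1→11; -5=+1→10*
ply 3, X at 10 | -1=-1→9*; -4=-1→6; -5=-1→5
ply 4, O at 9 | -1=+1→8*; -4=-1→5; -5=-1→4
ply 5, X at 8 | -1=-1→7*; -4=-1→4; -5=-1→3
ply 6, O at 7 | -1=-1→6; -4=-1→3; -5=+1→2*
ply 7, X at 2 | -1=-1→1*
ply 8, O at 1 | -1=+1→0*
ply 9: 0 is terminal -1 (X); from 16 depth 16
suppose X passes — search the same position with O to move:
pass> ply 1, O at 16 | -1=-1→15*; -4=-1→12; -5=-1→11
pass> ply 2, X at 15 | -1=-1→14; -4=-1→11; -5=+1→10*
pass> ply 3, O at 10 | -1=-1→9*; -4=-1→6; -5=-1→5
pass> ply 4, X at 9 | -1=+1→8*; -4=-1→5; -5=-1→4
pass> ply 5, O at 8 | -1=-1→7*; -4=-1→4; -5=-1→3
pass> ply 6, X at 7 | -1=-1→6; -4=-1→3; -5=+1→2*
pass> ply 7, O at 2 | -1=-1→1*
pass> ply 8, X at 1 | -1=+1→0*
pass> ply 9: 0 is terminal -1 (O); from 16 depth 16
for X: play -1, pass +1

zugzwang(16, X) = True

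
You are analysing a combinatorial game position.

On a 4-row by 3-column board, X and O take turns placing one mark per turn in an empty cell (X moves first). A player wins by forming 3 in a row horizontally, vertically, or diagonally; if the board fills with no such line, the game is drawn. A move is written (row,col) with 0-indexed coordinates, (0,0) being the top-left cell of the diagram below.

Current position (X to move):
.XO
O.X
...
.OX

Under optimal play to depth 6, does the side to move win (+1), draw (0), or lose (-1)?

ply 1, X at .XO/O.X/.../.OX | (0,0)=+1→XXO/O.X/.../.OX*; (1,1)=+1→.XO/OXX/.../.OX; (2,0)=+1→.XO/O.X/X../.OX; (2,1)=+1→.XO/O.X/.X./.OX; (2,2)=+1→.XO/O.X/..X/.OX; (3,0)=+1→.XO/O.X/.../XOX
ply 2, O at XXO/O.X/.../.OX | (1,1)=-1→XXO/OOX/.../.OX*; (2,0)=-1→XXO/O.X/O../.OX; (2,1)=-1→XXO/O.X/.O./.OX; (2,2)=-1→XXO/O.X/..O/.OX; (3,0)=-1→XXO/O.X/.../OOX
ply 3, X at XXO/OOX/.../.OX | (2,0)=-1→XXO/OOX/X../.OX; (2,1)=-1→XXO/OOX/.X./.OX; (2,2)=+1→XXO/OOX/..X/.OX*; (3,0)=-1→XXO/OOX/.../XOX
ply 4: XXO/OOX/..X/.OX is terminal -1 (O); from .XO/O.X/.../.OX depth 6

value(.XO/O.X/.../.OX, X) = +1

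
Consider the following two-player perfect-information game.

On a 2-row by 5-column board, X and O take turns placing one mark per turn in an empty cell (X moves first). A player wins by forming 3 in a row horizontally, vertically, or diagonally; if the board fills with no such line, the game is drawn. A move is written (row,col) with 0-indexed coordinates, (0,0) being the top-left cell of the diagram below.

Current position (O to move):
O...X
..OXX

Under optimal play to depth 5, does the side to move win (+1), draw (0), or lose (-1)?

ply 1, O at O...X/..OXX | (0,1)=+0→OO..X/..OXX*; (0,2)=+0→O.O.X/..OXX; (0,3)=+0→O..OX/..OXX; (1,0)=+0→O...X/O.OXX; (1,1)=+0→O...X/.OOXX
ply 2, X at OO..X/..OXX | (0,2)=+0→OOX.X/..OXX*; (0,3)=-1→OO.XX/..OXX; (1,0)=-1→OO..X/X.OXX; (1,1)=-1→OO..X/.XOXX
ply 3, O at OOX.X/..OXX | (0,3)=+0→OOXOX/..OXX*; (1,0)=-1→OOX.X/O.OXX; (1,1)=-1→OOX.X/.OOXX
ply 4, X at OOXOX/..OXX | (1,0)=+0→OOXOX/X.OXX*; (1,1)=+0→OOXOX/.XOXX
ply 5, O at OOXOX/X.OXX | (1,1)=+0→OOXOX/XOOXX*
ply 6: OOXOX/XOOXX is terminal +0 (X); from O...X/..OXX depth 5

value(O...X/..OXX, O) = 0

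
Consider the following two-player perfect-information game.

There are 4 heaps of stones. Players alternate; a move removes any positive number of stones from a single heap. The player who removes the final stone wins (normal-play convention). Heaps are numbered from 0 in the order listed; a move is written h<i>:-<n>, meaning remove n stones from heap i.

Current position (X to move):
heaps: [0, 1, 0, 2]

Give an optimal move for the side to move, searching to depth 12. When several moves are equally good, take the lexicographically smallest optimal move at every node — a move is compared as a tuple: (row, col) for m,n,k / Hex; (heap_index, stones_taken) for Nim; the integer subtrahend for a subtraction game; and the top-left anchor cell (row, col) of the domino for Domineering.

X's best at [(0,1,0,2)]: h3:-1

ply 1, X at (0,1,0,2) | h1:-1=-1→(0,0,0,2); h3:-1=+1→(0,1,0,1)*; h3:-2=-1→(0,1,0,0)
ply 2, O at (0,1,0,1) | h1:-1=-1→(0,0,0,1)*; h3:-1=-1→(0,1,0,0)
ply 3, X at (0,0,0,1) | h3:-1=+1→(0,0,0,0)*
ply 4: (0,0,0,0) is terminal -1 (O); from (0,1,0,2) depth 12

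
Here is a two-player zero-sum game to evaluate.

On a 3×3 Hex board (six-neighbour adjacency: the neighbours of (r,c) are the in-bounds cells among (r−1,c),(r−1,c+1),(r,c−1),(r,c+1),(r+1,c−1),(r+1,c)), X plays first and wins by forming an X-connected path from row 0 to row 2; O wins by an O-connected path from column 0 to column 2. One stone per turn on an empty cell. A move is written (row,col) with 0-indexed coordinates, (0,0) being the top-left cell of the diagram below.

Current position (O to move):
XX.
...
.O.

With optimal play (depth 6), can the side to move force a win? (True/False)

ply 1, O at XX./.../.O. | (0,2)=-1→XXO/.../.O.; (1,0)=+1→XX./O../.O.*; (1,1)=+1→XX./.O./.O.; (1,2)=-1→XX./..O/.O.; (2,0)=+1→XX./.../OO.; (2,2)=-1→XX./.../.OO
ply 2, X at XX./O../.O. | (0,2)=-1→XXX/O../.O.*; (1,1)=-1→XX./OX./.O.; (1,2)=-1→XX./O.X/.O.; (2,0)=-1→XX./O../XO.; (2,2)=-1→XX./O../.OX
ply 3, O at XXX/O../.O. | (1,1)=+1→XXX/OO./.O.*; (1,2)=+1→XXX/O.O/.O.; (2,0)=+1→XXX/O../OO.; (2,2)=+1→XXX/O../.OO
ply 4, X at XXX/OO./.O. | (1,2)=-1→XXX/OOX/.O.*; (2,0)=-1→XXX/OO./XO.; (2,2)=-1→XXX/OO./.OX
ply 5, O at XXX/OOX/.O. | (2,0)=-1→XXX/OOX/OO.; (2,2)=+1→XXX/OOX/.OO*
ply 6: XXX/OOX/.OO is terminal -1 (X); from XX./.../.O. depth 6

O winning at [XX./.../.O.]: True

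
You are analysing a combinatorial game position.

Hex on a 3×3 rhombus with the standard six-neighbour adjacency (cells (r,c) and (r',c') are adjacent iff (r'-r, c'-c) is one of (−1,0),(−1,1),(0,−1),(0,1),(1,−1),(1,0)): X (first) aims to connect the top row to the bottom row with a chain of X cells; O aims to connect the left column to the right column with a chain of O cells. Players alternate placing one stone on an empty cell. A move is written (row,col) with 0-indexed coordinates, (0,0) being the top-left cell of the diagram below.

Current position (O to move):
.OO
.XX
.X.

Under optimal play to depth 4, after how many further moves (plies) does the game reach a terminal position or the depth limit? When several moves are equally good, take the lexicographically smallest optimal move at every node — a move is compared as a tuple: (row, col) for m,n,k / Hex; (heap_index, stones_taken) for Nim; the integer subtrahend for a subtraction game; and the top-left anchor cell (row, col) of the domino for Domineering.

PV length from [.OO/.XX/.X.]: 1 ply

p1 O@[.OO/.XX/.X.]: (0,0)[OOO/.XX/.X.]+1* (1,0)[.OO/OXX/.X.]+1 (2,0)[.OO/.XX/OX.]+1 (2,2)[.OO/.XX/.XO]+1
p2 X@[OOO/.XX/.X.] terminal -1; root [.OO/.XX/.X.] d4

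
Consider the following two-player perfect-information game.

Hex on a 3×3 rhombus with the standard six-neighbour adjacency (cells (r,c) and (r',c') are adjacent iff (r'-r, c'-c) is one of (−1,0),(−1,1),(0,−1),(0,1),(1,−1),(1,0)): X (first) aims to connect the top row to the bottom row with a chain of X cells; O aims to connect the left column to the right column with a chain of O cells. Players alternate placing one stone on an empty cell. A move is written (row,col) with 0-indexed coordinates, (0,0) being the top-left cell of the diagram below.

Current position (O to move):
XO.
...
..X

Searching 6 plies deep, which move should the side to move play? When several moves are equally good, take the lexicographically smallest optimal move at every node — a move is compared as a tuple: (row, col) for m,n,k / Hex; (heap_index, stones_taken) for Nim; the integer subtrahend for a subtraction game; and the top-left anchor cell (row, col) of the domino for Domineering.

O's best at [XO./.../..X]: (1,1)

p1 O@[XO./.../..X]: (0,2)[XOO/.../..X]-1 (1,0)[XO./O../..X]-1 (1,1)[XO./.O./..X]+1* (1,2)[XO./..O/..X]-1 (2,0)[XO./.../O.X]-1 (2,1)[XO./.../.OX]-1
p2 X@[XO./.O./..X]: (0,2)[XOX/.O./..X]-1* (1,0)[XO./XO./..X]-1 (1,2)[XO./.OX/..X]-1 (2,0)[XO./.O./X.X]-1 (2,1)[XO./.O./.XX]-1
p3 O@[XOX/.O./..X]: (1,0)[XOX/OO./..X]-1 (1,2)[XOX/.OO/..X]+1* (2,0)[XOX/.O./O.X]-1 (2,1)[XOX/.O./.OX]-1
p4 X@[XOX/.OO/..X]: (1,0)[XOX/XOO/..X]-1* (2,0)[XOX/.OO/X.X]-1 (2,1)[XOX/.OO/.XX]-1
p5 O@[XOX/XOO/..X]: (2,0)[XOX/XOO/O.X]+1* (2,1)[XOX/XOO/.OX]-1
p6 X@[XOX/XOO/O.X] terminal -1; root [XO./.../..X] d6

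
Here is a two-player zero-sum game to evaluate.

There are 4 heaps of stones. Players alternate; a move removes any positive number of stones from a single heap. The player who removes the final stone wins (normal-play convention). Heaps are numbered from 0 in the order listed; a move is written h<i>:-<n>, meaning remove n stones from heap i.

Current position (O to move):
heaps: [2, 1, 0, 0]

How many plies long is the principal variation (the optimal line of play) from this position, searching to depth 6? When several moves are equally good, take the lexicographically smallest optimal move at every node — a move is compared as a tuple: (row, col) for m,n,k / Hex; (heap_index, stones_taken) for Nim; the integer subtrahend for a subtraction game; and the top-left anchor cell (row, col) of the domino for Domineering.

[(2,1,0,0)] O move#1: h0:-1:+1/(1,1,0,0)*, h0:-2:-1/(0,1,0,0), h1:-1:-1/(2,0,0,0)
[(1,1,0,0)] X move#2: h0:-1:-1/(0,1,0,0)*, h1:-1:-1/(1,0,0,0)
[(0,1,0,0)] O move#3: h1:-1:+1/(0,0,0,0)*
[(0,0,0,0)] end (terminal -1, X#4); searched (2,1,0,0) to 6

PV length from [(2,1,0,0)]: 3 plies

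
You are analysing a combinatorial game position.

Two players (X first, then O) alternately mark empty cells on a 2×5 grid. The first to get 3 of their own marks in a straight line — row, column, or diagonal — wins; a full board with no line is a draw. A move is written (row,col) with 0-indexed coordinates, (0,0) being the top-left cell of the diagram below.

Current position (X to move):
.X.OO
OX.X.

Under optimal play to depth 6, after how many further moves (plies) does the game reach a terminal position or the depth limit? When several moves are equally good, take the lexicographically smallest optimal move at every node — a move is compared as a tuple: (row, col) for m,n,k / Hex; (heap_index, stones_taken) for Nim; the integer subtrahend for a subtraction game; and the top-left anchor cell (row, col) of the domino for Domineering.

PV length from [.X.OO/OX.X.]: 3 plies

p1 X@[.X.OO/OX.X.]: (0,0)[XX.OO/OX.X.]-1 (0,2)[.XXOO/OX.X.]+1* (1,2)[.X.OO/OXXX.]+1 (1,4)[.X.OO/OX.XX]-1
p2 O@[.XXOO/OX.X.]: (0,0)[OXXOO/OX.X.]-1* (1,2)[.XXOO/OXOX.]-1 (1,4)[.XXOO/OX.XO]-1
p3 X@[OXXOO/OX.X.]: (1,2)[OXXOO/OXXX.]+1* (1,4)[OXXOO/OX.XX]+0
p4 O@[OXXOO/OXXX.] terminal -1; root [.X.OO/OX.X.] d6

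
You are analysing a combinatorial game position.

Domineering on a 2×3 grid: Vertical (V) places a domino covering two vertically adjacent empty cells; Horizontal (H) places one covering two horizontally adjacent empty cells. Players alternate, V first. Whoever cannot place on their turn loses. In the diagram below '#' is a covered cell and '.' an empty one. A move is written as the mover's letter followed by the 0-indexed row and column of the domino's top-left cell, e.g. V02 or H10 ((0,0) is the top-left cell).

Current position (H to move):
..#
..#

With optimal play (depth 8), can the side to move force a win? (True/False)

ply 1, H at ..#/..# | H00=+1→###/..#*; H10=+1→..#/###
ply 2: ###/..# is terminal -1 (V); from ..#/..# depth 8

H winning at [..#/..#]: True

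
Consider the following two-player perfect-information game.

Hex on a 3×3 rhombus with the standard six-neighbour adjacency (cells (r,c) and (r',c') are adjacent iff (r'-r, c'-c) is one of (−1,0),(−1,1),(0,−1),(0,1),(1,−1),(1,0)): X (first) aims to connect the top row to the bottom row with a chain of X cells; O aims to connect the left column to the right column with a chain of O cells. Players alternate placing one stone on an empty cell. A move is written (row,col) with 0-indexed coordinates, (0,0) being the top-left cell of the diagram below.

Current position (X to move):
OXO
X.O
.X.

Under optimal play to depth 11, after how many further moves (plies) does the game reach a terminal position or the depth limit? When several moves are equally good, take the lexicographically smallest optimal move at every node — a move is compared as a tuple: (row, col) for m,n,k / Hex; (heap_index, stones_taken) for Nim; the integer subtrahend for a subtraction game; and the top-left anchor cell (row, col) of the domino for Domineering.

p1 X@[OXO/X.O/.X.]: (1,1)[OXO/XXO/.X.]+1* (2,0)[OXO/X.O/XX.]+1 (2,2)[OXO/X.O/.XX]+1
p2 O@[OXO/XXO/.X.] terminal -1; root [OXO/X.O/.X.] d11

PV length from [OXO/X.O/.X.]: 1 ply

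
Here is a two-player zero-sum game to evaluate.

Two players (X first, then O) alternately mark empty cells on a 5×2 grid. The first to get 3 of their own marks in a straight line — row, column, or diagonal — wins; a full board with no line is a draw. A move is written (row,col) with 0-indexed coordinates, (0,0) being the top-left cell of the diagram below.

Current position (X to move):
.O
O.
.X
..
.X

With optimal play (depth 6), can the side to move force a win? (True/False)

X winning at [.O/O./.X/../.X]: True

ply 1, X at .O/O./.X/../.X | (0,0)=+0→XO/O./.X/../.X; (1,1)=+0→.O/OX/.X/../.X; (2,0)=+0→.O/O./XX/../.X; (3,0)=+0→.O/O./.X/X./.X; (3,1)=+1→.O/O./.X/.X/.X*; (4,0)=+0→.O/O./.X/../XX
ply 2: .O/O./.X/.X/.X is terminal -1 (O); from .O/O./.X/../.X depth 6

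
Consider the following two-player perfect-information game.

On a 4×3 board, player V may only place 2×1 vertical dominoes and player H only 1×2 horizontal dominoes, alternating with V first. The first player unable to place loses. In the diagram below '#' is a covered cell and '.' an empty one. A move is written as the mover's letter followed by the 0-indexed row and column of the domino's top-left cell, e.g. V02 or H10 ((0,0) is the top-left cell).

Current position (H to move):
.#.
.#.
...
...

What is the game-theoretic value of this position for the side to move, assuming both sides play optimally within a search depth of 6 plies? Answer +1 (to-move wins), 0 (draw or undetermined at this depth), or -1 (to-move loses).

p1 H@[.#./.#./.../...]: H20[.#./.#./##./...]-1* H21[.#./.#./.##/...]-1 H30[.#./.#./.../##.]-1 H31[.#./.#./.../.##]-1
p2 V@[.#./.#./##./...]: V00[##./##./##./...]+1* V02[.##/.##/##./...]+1 V12[.#./.##/###/...]+1 V22[.#./.#./###/..#]+1
p3 H@[##./##./##./...]: H30[##./##./##./##.]-1* H31[##./##./##./.##]-1
p4 V@[##./##./##./##.]: V02[###/###/##./##.]+1* V12[##./###/###/##.]+1 V22[##./##./###/###]+1
p5 H@[###/###/##./##.] terminal -1; root [.#./.#./.../...] d6

value(.#./.#./.../..., H) = -1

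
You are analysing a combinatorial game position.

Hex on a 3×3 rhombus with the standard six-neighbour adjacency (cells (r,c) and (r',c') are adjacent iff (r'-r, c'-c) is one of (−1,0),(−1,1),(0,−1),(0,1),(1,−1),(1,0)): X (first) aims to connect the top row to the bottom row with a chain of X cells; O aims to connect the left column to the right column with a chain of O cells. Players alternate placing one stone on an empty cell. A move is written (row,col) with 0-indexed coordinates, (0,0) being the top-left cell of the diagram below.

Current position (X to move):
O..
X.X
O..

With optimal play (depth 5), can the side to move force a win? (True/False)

[O../X.X/O..] X move#1: (0,1):+1/OX./X.X/O..*, (0,2):+1/O.X/X.X/O.., (1,1):+1/O../XXX/O.., (2,1):-1/O../X.X/OX., (2,2):-1/O../X.X/O.X
[OX./X.X/O..] O move#2: (0,2):-1/OXO/X.X/O..*, (1,1):-1/OX./XOX/O.., (2,1):-1/OX./X.X/OO., (2,2):-1/OX./X.X/O.O
[OXO/X.X/O..] X move#3: (1,1):+1/OXO/XXX/O..*, (2,1):-1/OXO/X.X/OX., (2,2):-1/OXO/X.X/O.X
[OXO/XXX/O..] O move#4: (2,1):-1/OXO/XXX/OO.*, (2,2):-1/OXO/XXX/O.O
[OXO/XXX/OO.] X move#5: (2,2):+1/OXO/XXX/OOX*
[OXO/XXX/OOX] end (terminal -1, O#6); searched O../X.X/O.. to 5

X winning at [O../X.X/O..]: True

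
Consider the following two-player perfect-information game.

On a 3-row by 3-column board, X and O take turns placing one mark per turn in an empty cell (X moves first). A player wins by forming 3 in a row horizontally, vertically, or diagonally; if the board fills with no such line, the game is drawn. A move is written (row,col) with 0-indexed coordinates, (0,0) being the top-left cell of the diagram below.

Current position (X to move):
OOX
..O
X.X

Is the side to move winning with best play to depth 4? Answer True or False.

X winning at [OOX/..O/X.X]: True

ply 1, X at OOX/..O/X.X | (1,0)=+1→OOX/X.O/X.X*; (1,1)=+1→OOX/.XO/X.X; (2,1)=+1→OOX/..O/XXX
ply 2, O at OOX/X.O/X.X | (1,1)=-1→OOX/XOO/X.X*; (2,1)=-1→OOX/X.O/XOX
ply 3, X at OOX/XOO/X.X | (2,1)=+1→OOX/XOO/XXX*
ply 4: OOX/XOO/XXX is terminal -1 (O); from OOX/..O/X.X depth 4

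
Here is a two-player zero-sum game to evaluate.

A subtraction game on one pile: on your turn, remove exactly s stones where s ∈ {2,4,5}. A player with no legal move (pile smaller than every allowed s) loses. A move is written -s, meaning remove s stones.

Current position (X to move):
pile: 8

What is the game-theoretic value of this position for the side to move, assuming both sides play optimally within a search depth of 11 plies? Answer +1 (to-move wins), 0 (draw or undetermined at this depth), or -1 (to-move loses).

value(8, X) = -1

[8] X move#1: -2:-1/6*, -4:-1/4, -5:-1/3
[6] O move#2: -2:-1/4, -4:-1/2, -5:+1/1*
[1] end (terminal -1, X#3); searched 8 to 11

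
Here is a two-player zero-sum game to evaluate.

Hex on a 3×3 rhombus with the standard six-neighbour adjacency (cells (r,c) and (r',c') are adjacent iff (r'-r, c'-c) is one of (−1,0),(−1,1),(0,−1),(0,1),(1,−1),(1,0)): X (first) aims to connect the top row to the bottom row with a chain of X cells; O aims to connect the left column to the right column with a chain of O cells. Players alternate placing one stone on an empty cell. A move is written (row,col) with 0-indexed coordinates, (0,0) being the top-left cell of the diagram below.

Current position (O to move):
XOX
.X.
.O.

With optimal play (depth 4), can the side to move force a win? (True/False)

O winning at [XOX/.X./.O.]: True

ply 1, O at XOX/.X./.O. | (1,0)=-1→XOX/OX./.O.; (1,2)=-1→XOX/.XO/.O.; (2,0)=+1→XOX/.X./OO.*; (2,2)=-1→XOX/.X./.OO
ply 2, X at XOX/.X./OO. | (1,0)=-1→XOX/XX./OO.*; (1,2)=-1→XOX/.XX/OO.; (2,2)=-1→XOX/.X./OOX
ply 3, O at XOX/XX./OO. | (1,2)=+1→XOX/XXO/OO.*; (2,2)=+1→XOX/XX./OOO
ply 4: XOX/XXO/OO. is terminal -1 (X); from XOX/.X./.O. depth 4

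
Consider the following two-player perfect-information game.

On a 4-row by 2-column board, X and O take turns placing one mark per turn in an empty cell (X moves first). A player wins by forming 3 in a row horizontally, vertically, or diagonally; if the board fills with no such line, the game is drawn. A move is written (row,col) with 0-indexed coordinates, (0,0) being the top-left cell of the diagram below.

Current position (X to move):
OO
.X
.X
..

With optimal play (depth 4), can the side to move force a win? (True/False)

[OO/.X/.X/..] X move#1: (1,0):+0/OO/XX/.X/.., (2,0):+0/OO/.X/XX/.., (3,0):+0/OO/.X/.X/X., (3,1):+1/OO/.X/.X/.X*
[OO/.X/.X/.X] end (terminal -1, O#2); searched OO/.X/.X/.. to 4

X winning at [OO/.X/.X/..]: True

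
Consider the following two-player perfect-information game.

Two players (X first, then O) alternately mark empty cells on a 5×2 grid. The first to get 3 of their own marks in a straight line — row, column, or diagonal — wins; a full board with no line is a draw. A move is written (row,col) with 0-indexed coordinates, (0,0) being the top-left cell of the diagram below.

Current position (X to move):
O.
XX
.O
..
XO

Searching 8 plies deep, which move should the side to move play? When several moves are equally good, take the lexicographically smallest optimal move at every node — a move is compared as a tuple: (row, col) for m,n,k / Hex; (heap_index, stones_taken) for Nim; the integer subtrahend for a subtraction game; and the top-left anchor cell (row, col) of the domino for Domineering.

p1 X@[O./XX/.O/../XO]: (0,1)[OX/XX/.O/../XO]-1 (2,0)[O./XX/XO/../XO]-1 (3,0)[O./XX/.O/X./XO]-1 (3,1)[O./XX/.O/.X/XO]+0*
p2 O@[O./XX/.O/.X/XO]: (0,1)[OO/XX/.O/.X/XO]+0* (2,0)[O./XX/OO/.X/XO]+0 (3,0)[O./XX/.O/OX/XO]+0
p3 X@[OO/XX/.O/.X/XO]: (2,0)[OO/XX/XO/.X/XO]+0* (3,0)[OO/XX/.O/XX/XO]+0
p4 O@[OO/XX/XO/.X/XO]: (3,0)[OO/XX/XO/OX/XO]+0*
p5 X@[OO/XX/XO/OX/XO] terminal +0; root [O./XX/.O/../XO] d8

X's best at [O./XX/.O/../XO]: (3,1)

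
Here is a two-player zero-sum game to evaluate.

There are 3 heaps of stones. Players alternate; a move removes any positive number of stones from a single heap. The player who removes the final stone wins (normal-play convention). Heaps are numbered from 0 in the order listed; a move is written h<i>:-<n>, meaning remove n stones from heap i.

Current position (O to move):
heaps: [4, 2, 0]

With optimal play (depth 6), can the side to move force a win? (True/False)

[(4,2,0)] O move#1: h0:-1:-1/(3,2,0), h0:-2:+1/(2,2,0)*, h0:-3:-1/(1,2,0), h0:-4:-1/(0,2,0), h1:-1:-1/(4,1,0), h1:-2:-1/(4,0,0)
[(2,2,0)] X move#2: h0:-1:-1/(1,2,0)*, h0:-2:-1/(0,2,0), h1:-1:-1/(2,1,0), h1:-2:-1/(2,0,0)
[(1,2,0)] O move#3: h0:-1:-1/(0,2,0), h1:-1:+1/(1,1,0)*, h1:-2:-1/(1,0,0)
[(1,1,0)] X move#4: h0:-1:-1/(0,1,0)*, h1:-1:-1/(1,0,0)
[(0,1,0)] O move#5: h1:-1:+1/(0,0,0)*
[(0,0,0)] end (terminal -1, X#6); searched (4,2,0) to 6

O winning at [(4,2,0)]: True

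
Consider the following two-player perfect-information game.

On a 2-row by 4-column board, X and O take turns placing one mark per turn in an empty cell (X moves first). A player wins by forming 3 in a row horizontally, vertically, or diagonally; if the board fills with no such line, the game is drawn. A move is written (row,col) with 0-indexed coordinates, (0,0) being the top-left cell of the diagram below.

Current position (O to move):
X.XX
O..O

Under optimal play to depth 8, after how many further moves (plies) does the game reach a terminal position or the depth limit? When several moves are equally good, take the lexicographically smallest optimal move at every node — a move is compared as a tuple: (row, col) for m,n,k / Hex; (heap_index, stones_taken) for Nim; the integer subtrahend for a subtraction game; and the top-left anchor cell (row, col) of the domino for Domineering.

[X.XX/O..O] O move#1: (0,1):+0/XOXX/O..O*, (1,1):-1/X.XX/OO.O, (1,2):-1/X.XX/O.OO
[XOXX/O..O] X move#2: (1,1):+0/XOXX/OX.O*, (1,2):+0/XOXX/O.XO
[XOXX/OX.O] O move#3: (1,2):+0/XOXX/OXOO*
[XOXX/OXOO] end (terminal +0, X#4); searched X.XX/O..O to 8

PV length from [X.XX/O..O]: 3 plies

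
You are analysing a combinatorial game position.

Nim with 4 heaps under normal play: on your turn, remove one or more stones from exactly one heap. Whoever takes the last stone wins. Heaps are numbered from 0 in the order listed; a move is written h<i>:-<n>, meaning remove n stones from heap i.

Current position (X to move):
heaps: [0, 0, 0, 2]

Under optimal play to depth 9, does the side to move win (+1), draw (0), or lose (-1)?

[(0,0,0,2)] X move#1: h3:-1:-1/(0,0,0,1), h3:-2:+1/(0,0,0,0)*
[(0,0,0,0)] end (terminal -1, O#2); searched (0,0,0,2) to 9

value((0,0,0,2), X) = +1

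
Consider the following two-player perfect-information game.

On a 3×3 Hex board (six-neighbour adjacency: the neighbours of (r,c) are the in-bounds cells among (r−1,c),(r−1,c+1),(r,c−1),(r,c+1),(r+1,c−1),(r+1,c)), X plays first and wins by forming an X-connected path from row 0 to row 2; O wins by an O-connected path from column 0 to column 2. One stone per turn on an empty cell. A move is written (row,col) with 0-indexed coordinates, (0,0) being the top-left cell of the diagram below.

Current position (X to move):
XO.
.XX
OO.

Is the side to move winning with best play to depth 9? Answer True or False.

[XO./.XX/OO.] X move#1: (0,2):-1/XOX/.XX/OO., (1,0):-1/XO./XXX/OO., (2,2):+1/XO./.XX/OOX*
[XO./.XX/OOX] O move#2: (0,2):-1/XOO/.XX/OOX*, (1,0):-1/XO./OXX/OOX
[XOO/.XX/OOX] X move#3: (1,0):+1/XOO/XXX/OOX*
[XOO/XXX/OOX] end (terminal -1, O#4); searched XO./.XX/OO. to 9

X winning at [XO./.XX/OO.]: True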